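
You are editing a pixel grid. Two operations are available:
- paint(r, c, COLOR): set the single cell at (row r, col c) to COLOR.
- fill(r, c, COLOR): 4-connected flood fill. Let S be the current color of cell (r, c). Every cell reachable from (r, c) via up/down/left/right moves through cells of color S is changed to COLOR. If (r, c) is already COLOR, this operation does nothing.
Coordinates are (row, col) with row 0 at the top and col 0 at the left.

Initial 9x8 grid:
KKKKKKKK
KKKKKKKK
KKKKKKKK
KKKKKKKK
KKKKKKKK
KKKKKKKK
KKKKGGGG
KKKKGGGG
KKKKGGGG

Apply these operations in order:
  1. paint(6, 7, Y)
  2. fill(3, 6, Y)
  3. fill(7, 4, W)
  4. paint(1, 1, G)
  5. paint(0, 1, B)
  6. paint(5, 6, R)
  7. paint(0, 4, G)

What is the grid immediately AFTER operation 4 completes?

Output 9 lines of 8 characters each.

After op 1 paint(6,7,Y):
KKKKKKKK
KKKKKKKK
KKKKKKKK
KKKKKKKK
KKKKKKKK
KKKKKKKK
KKKKGGGY
KKKKGGGG
KKKKGGGG
After op 2 fill(3,6,Y) [60 cells changed]:
YYYYYYYY
YYYYYYYY
YYYYYYYY
YYYYYYYY
YYYYYYYY
YYYYYYYY
YYYYGGGY
YYYYGGGG
YYYYGGGG
After op 3 fill(7,4,W) [11 cells changed]:
YYYYYYYY
YYYYYYYY
YYYYYYYY
YYYYYYYY
YYYYYYYY
YYYYYYYY
YYYYWWWY
YYYYWWWW
YYYYWWWW
After op 4 paint(1,1,G):
YYYYYYYY
YGYYYYYY
YYYYYYYY
YYYYYYYY
YYYYYYYY
YYYYYYYY
YYYYWWWY
YYYYWWWW
YYYYWWWW

Answer: YYYYYYYY
YGYYYYYY
YYYYYYYY
YYYYYYYY
YYYYYYYY
YYYYYYYY
YYYYWWWY
YYYYWWWW
YYYYWWWW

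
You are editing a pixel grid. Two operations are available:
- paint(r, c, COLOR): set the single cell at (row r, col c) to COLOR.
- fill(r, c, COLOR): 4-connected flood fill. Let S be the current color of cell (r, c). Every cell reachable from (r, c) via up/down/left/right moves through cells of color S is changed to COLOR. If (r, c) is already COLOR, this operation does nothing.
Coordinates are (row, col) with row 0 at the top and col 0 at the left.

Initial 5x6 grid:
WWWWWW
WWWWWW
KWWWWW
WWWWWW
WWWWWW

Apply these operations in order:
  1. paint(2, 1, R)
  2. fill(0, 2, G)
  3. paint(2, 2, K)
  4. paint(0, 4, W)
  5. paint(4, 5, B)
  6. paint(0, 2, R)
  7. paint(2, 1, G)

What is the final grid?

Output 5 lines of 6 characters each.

After op 1 paint(2,1,R):
WWWWWW
WWWWWW
KRWWWW
WWWWWW
WWWWWW
After op 2 fill(0,2,G) [28 cells changed]:
GGGGGG
GGGGGG
KRGGGG
GGGGGG
GGGGGG
After op 3 paint(2,2,K):
GGGGGG
GGGGGG
KRKGGG
GGGGGG
GGGGGG
After op 4 paint(0,4,W):
GGGGWG
GGGGGG
KRKGGG
GGGGGG
GGGGGG
After op 5 paint(4,5,B):
GGGGWG
GGGGGG
KRKGGG
GGGGGG
GGGGGB
After op 6 paint(0,2,R):
GGRGWG
GGGGGG
KRKGGG
GGGGGG
GGGGGB
After op 7 paint(2,1,G):
GGRGWG
GGGGGG
KGKGGG
GGGGGG
GGGGGB

Answer: GGRGWG
GGGGGG
KGKGGG
GGGGGG
GGGGGB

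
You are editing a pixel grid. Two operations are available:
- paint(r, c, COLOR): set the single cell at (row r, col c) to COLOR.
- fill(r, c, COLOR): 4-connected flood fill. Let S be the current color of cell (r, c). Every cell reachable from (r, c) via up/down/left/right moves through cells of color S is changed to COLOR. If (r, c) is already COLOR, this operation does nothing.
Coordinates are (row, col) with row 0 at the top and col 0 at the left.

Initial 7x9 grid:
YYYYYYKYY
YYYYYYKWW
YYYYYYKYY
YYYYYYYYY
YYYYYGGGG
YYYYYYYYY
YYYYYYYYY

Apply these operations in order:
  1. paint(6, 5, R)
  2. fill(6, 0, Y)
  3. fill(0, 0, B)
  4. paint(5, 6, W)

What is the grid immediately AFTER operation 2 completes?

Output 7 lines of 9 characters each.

After op 1 paint(6,5,R):
YYYYYYKYY
YYYYYYKWW
YYYYYYKYY
YYYYYYYYY
YYYYYGGGG
YYYYYYYYY
YYYYYRYYY
After op 2 fill(6,0,Y) [0 cells changed]:
YYYYYYKYY
YYYYYYKWW
YYYYYYKYY
YYYYYYYYY
YYYYYGGGG
YYYYYYYYY
YYYYYRYYY

Answer: YYYYYYKYY
YYYYYYKWW
YYYYYYKYY
YYYYYYYYY
YYYYYGGGG
YYYYYYYYY
YYYYYRYYY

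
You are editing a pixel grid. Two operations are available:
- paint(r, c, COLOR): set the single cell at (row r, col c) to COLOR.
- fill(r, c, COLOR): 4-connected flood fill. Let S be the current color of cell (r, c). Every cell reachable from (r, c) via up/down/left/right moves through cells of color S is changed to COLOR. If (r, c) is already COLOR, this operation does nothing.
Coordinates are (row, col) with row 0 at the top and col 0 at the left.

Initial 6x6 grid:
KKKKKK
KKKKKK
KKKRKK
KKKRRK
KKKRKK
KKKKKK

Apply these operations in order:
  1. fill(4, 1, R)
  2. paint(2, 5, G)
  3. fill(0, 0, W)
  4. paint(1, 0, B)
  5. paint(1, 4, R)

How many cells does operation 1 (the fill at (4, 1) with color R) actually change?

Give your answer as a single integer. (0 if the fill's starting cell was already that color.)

Answer: 32

Derivation:
After op 1 fill(4,1,R) [32 cells changed]:
RRRRRR
RRRRRR
RRRRRR
RRRRRR
RRRRRR
RRRRRR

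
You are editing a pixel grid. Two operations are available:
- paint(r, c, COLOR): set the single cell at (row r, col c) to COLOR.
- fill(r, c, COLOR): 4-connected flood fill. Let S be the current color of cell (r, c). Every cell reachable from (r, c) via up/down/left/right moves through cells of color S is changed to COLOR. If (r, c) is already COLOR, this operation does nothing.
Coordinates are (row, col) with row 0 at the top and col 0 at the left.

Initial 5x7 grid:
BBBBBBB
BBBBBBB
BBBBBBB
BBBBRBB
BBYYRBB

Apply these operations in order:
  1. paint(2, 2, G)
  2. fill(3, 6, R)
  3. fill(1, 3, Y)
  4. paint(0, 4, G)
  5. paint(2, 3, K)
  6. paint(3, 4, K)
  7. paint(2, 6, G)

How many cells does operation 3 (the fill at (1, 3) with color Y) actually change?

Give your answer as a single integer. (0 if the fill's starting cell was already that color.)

Answer: 32

Derivation:
After op 1 paint(2,2,G):
BBBBBBB
BBBBBBB
BBGBBBB
BBBBRBB
BBYYRBB
After op 2 fill(3,6,R) [30 cells changed]:
RRRRRRR
RRRRRRR
RRGRRRR
RRRRRRR
RRYYRRR
After op 3 fill(1,3,Y) [32 cells changed]:
YYYYYYY
YYYYYYY
YYGYYYY
YYYYYYY
YYYYYYY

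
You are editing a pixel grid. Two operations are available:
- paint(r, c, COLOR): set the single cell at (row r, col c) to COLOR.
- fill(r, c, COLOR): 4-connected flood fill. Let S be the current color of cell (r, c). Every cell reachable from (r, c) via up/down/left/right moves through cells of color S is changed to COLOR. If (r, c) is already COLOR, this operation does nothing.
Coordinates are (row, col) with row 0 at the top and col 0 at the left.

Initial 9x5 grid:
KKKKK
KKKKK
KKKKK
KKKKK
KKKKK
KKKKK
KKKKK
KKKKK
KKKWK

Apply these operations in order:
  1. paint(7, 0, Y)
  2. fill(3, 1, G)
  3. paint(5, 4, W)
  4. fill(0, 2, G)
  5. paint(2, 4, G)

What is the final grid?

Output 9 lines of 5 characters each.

Answer: GGGGG
GGGGG
GGGGG
GGGGG
GGGGG
GGGGW
GGGGG
YGGGG
GGGWG

Derivation:
After op 1 paint(7,0,Y):
KKKKK
KKKKK
KKKKK
KKKKK
KKKKK
KKKKK
KKKKK
YKKKK
KKKWK
After op 2 fill(3,1,G) [43 cells changed]:
GGGGG
GGGGG
GGGGG
GGGGG
GGGGG
GGGGG
GGGGG
YGGGG
GGGWG
After op 3 paint(5,4,W):
GGGGG
GGGGG
GGGGG
GGGGG
GGGGG
GGGGW
GGGGG
YGGGG
GGGWG
After op 4 fill(0,2,G) [0 cells changed]:
GGGGG
GGGGG
GGGGG
GGGGG
GGGGG
GGGGW
GGGGG
YGGGG
GGGWG
After op 5 paint(2,4,G):
GGGGG
GGGGG
GGGGG
GGGGG
GGGGG
GGGGW
GGGGG
YGGGG
GGGWG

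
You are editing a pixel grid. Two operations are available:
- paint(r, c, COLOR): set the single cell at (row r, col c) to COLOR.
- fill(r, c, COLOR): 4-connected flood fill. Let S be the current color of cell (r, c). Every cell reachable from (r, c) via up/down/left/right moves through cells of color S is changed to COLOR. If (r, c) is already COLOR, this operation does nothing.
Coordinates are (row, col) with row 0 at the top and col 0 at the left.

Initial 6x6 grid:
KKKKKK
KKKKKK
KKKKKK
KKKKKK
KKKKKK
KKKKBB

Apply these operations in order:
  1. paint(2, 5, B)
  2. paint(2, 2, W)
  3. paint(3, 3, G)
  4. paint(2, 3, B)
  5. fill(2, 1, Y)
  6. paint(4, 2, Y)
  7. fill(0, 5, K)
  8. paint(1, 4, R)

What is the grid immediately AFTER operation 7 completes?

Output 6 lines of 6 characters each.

After op 1 paint(2,5,B):
KKKKKK
KKKKKK
KKKKKB
KKKKKK
KKKKKK
KKKKBB
After op 2 paint(2,2,W):
KKKKKK
KKKKKK
KKWKKB
KKKKKK
KKKKKK
KKKKBB
After op 3 paint(3,3,G):
KKKKKK
KKKKKK
KKWKKB
KKKGKK
KKKKKK
KKKKBB
After op 4 paint(2,3,B):
KKKKKK
KKKKKK
KKWBKB
KKKGKK
KKKKKK
KKKKBB
After op 5 fill(2,1,Y) [30 cells changed]:
YYYYYY
YYYYYY
YYWBYB
YYYGYY
YYYYYY
YYYYBB
After op 6 paint(4,2,Y):
YYYYYY
YYYYYY
YYWBYB
YYYGYY
YYYYYY
YYYYBB
After op 7 fill(0,5,K) [30 cells changed]:
KKKKKK
KKKKKK
KKWBKB
KKKGKK
KKKKKK
KKKKBB

Answer: KKKKKK
KKKKKK
KKWBKB
KKKGKK
KKKKKK
KKKKBB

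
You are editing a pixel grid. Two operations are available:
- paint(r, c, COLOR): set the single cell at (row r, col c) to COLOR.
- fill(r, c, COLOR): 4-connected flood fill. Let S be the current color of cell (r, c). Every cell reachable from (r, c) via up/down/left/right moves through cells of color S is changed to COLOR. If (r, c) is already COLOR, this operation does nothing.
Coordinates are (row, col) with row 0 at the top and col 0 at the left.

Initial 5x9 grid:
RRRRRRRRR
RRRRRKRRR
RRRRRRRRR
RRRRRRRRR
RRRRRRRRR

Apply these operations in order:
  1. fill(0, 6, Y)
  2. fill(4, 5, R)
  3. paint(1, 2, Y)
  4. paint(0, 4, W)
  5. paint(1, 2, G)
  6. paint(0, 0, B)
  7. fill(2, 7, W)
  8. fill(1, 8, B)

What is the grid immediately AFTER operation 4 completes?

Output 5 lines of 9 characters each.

After op 1 fill(0,6,Y) [44 cells changed]:
YYYYYYYYY
YYYYYKYYY
YYYYYYYYY
YYYYYYYYY
YYYYYYYYY
After op 2 fill(4,5,R) [44 cells changed]:
RRRRRRRRR
RRRRRKRRR
RRRRRRRRR
RRRRRRRRR
RRRRRRRRR
After op 3 paint(1,2,Y):
RRRRRRRRR
RRYRRKRRR
RRRRRRRRR
RRRRRRRRR
RRRRRRRRR
After op 4 paint(0,4,W):
RRRRWRRRR
RRYRRKRRR
RRRRRRRRR
RRRRRRRRR
RRRRRRRRR

Answer: RRRRWRRRR
RRYRRKRRR
RRRRRRRRR
RRRRRRRRR
RRRRRRRRR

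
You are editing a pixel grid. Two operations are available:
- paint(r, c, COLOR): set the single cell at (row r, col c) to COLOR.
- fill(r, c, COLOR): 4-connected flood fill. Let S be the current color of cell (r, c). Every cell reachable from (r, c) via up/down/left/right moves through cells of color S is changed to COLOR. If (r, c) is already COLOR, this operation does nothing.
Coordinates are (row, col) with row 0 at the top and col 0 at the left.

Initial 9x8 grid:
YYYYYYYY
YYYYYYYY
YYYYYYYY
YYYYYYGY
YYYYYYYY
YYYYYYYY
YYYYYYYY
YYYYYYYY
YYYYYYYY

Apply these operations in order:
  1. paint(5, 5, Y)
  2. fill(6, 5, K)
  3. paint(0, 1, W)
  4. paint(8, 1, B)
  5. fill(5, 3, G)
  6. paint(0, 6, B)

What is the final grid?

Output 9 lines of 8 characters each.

After op 1 paint(5,5,Y):
YYYYYYYY
YYYYYYYY
YYYYYYYY
YYYYYYGY
YYYYYYYY
YYYYYYYY
YYYYYYYY
YYYYYYYY
YYYYYYYY
After op 2 fill(6,5,K) [71 cells changed]:
KKKKKKKK
KKKKKKKK
KKKKKKKK
KKKKKKGK
KKKKKKKK
KKKKKKKK
KKKKKKKK
KKKKKKKK
KKKKKKKK
After op 3 paint(0,1,W):
KWKKKKKK
KKKKKKKK
KKKKKKKK
KKKKKKGK
KKKKKKKK
KKKKKKKK
KKKKKKKK
KKKKKKKK
KKKKKKKK
After op 4 paint(8,1,B):
KWKKKKKK
KKKKKKKK
KKKKKKKK
KKKKKKGK
KKKKKKKK
KKKKKKKK
KKKKKKKK
KKKKKKKK
KBKKKKKK
After op 5 fill(5,3,G) [69 cells changed]:
GWGGGGGG
GGGGGGGG
GGGGGGGG
GGGGGGGG
GGGGGGGG
GGGGGGGG
GGGGGGGG
GGGGGGGG
GBGGGGGG
After op 6 paint(0,6,B):
GWGGGGBG
GGGGGGGG
GGGGGGGG
GGGGGGGG
GGGGGGGG
GGGGGGGG
GGGGGGGG
GGGGGGGG
GBGGGGGG

Answer: GWGGGGBG
GGGGGGGG
GGGGGGGG
GGGGGGGG
GGGGGGGG
GGGGGGGG
GGGGGGGG
GGGGGGGG
GBGGGGGG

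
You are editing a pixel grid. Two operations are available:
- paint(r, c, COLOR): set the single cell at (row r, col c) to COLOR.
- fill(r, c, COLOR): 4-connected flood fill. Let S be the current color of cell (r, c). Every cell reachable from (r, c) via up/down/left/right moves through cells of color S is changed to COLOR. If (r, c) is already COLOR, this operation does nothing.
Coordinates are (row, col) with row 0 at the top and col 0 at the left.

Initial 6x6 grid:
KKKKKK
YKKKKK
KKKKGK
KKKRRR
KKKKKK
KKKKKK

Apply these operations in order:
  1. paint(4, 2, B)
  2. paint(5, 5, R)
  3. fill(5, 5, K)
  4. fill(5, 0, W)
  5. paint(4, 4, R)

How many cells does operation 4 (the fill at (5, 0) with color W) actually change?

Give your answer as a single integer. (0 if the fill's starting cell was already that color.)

Answer: 30

Derivation:
After op 1 paint(4,2,B):
KKKKKK
YKKKKK
KKKKGK
KKKRRR
KKBKKK
KKKKKK
After op 2 paint(5,5,R):
KKKKKK
YKKKKK
KKKKGK
KKKRRR
KKBKKK
KKKKKR
After op 3 fill(5,5,K) [1 cells changed]:
KKKKKK
YKKKKK
KKKKGK
KKKRRR
KKBKKK
KKKKKK
After op 4 fill(5,0,W) [30 cells changed]:
WWWWWW
YWWWWW
WWWWGW
WWWRRR
WWBWWW
WWWWWW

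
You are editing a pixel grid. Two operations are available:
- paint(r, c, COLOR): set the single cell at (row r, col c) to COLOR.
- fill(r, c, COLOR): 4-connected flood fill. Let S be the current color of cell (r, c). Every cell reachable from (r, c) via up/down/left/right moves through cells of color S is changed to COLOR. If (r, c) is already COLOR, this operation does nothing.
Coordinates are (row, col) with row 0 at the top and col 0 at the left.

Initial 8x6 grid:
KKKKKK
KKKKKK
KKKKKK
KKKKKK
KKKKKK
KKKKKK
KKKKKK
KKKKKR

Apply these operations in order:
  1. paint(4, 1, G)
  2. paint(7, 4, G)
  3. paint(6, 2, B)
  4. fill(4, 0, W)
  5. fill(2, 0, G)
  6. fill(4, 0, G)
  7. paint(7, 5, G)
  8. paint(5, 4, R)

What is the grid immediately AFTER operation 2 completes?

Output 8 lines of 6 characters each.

After op 1 paint(4,1,G):
KKKKKK
KKKKKK
KKKKKK
KKKKKK
KGKKKK
KKKKKK
KKKKKK
KKKKKR
After op 2 paint(7,4,G):
KKKKKK
KKKKKK
KKKKKK
KKKKKK
KGKKKK
KKKKKK
KKKKKK
KKKKGR

Answer: KKKKKK
KKKKKK
KKKKKK
KKKKKK
KGKKKK
KKKKKK
KKKKKK
KKKKGR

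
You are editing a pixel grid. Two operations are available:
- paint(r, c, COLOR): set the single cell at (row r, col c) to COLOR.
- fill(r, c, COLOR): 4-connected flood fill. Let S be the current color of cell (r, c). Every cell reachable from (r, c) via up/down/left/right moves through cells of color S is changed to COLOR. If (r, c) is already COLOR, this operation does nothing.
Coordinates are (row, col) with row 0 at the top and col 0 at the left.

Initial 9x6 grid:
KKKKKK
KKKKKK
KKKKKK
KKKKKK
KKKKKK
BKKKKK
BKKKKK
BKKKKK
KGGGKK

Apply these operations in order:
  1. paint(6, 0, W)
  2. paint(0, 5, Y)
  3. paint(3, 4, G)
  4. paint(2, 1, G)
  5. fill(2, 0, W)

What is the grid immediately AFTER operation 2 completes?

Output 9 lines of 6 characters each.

Answer: KKKKKY
KKKKKK
KKKKKK
KKKKKK
KKKKKK
BKKKKK
WKKKKK
BKKKKK
KGGGKK

Derivation:
After op 1 paint(6,0,W):
KKKKKK
KKKKKK
KKKKKK
KKKKKK
KKKKKK
BKKKKK
WKKKKK
BKKKKK
KGGGKK
After op 2 paint(0,5,Y):
KKKKKY
KKKKKK
KKKKKK
KKKKKK
KKKKKK
BKKKKK
WKKKKK
BKKKKK
KGGGKK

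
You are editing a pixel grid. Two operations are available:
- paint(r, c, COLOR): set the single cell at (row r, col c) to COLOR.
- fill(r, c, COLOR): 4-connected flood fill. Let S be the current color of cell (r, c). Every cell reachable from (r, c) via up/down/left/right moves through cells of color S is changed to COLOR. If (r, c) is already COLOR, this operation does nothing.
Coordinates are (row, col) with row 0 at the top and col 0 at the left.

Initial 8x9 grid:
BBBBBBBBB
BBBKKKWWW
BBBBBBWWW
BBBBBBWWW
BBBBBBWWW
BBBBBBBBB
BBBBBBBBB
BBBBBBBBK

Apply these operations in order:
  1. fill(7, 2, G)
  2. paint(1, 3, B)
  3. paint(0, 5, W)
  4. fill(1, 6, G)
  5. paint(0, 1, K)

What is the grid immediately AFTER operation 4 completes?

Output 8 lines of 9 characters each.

Answer: GGGGGWGGG
GGGBKKGGG
GGGGGGGGG
GGGGGGGGG
GGGGGGGGG
GGGGGGGGG
GGGGGGGGG
GGGGGGGGK

Derivation:
After op 1 fill(7,2,G) [56 cells changed]:
GGGGGGGGG
GGGKKKWWW
GGGGGGWWW
GGGGGGWWW
GGGGGGWWW
GGGGGGGGG
GGGGGGGGG
GGGGGGGGK
After op 2 paint(1,3,B):
GGGGGGGGG
GGGBKKWWW
GGGGGGWWW
GGGGGGWWW
GGGGGGWWW
GGGGGGGGG
GGGGGGGGG
GGGGGGGGK
After op 3 paint(0,5,W):
GGGGGWGGG
GGGBKKWWW
GGGGGGWWW
GGGGGGWWW
GGGGGGWWW
GGGGGGGGG
GGGGGGGGG
GGGGGGGGK
After op 4 fill(1,6,G) [12 cells changed]:
GGGGGWGGG
GGGBKKGGG
GGGGGGGGG
GGGGGGGGG
GGGGGGGGG
GGGGGGGGG
GGGGGGGGG
GGGGGGGGK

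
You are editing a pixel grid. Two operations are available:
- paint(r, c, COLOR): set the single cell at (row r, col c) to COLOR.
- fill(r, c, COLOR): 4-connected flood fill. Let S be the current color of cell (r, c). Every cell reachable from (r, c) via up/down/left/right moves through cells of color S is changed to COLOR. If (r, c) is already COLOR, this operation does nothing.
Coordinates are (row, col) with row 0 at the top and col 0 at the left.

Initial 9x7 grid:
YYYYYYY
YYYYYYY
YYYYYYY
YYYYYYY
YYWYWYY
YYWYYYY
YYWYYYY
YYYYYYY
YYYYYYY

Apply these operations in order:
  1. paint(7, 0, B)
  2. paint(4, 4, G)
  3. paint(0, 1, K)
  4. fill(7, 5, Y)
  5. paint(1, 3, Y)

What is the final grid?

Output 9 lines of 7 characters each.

After op 1 paint(7,0,B):
YYYYYYY
YYYYYYY
YYYYYYY
YYYYYYY
YYWYWYY
YYWYYYY
YYWYYYY
BYYYYYY
YYYYYYY
After op 2 paint(4,4,G):
YYYYYYY
YYYYYYY
YYYYYYY
YYYYYYY
YYWYGYY
YYWYYYY
YYWYYYY
BYYYYYY
YYYYYYY
After op 3 paint(0,1,K):
YKYYYYY
YYYYYYY
YYYYYYY
YYYYYYY
YYWYGYY
YYWYYYY
YYWYYYY
BYYYYYY
YYYYYYY
After op 4 fill(7,5,Y) [0 cells changed]:
YKYYYYY
YYYYYYY
YYYYYYY
YYYYYYY
YYWYGYY
YYWYYYY
YYWYYYY
BYYYYYY
YYYYYYY
After op 5 paint(1,3,Y):
YKYYYYY
YYYYYYY
YYYYYYY
YYYYYYY
YYWYGYY
YYWYYYY
YYWYYYY
BYYYYYY
YYYYYYY

Answer: YKYYYYY
YYYYYYY
YYYYYYY
YYYYYYY
YYWYGYY
YYWYYYY
YYWYYYY
BYYYYYY
YYYYYYY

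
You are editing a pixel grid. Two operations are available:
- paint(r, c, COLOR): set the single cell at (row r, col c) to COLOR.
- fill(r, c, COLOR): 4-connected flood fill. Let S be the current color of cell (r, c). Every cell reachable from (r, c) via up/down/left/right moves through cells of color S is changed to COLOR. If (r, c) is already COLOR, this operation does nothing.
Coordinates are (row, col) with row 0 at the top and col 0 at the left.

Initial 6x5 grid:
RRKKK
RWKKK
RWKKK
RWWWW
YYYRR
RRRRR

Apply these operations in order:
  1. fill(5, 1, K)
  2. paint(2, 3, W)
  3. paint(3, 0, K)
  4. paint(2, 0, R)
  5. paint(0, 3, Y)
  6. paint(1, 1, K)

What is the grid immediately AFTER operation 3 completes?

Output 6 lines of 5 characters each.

Answer: RRKKK
RWKKK
RWKWK
KWWWW
YYYKK
KKKKK

Derivation:
After op 1 fill(5,1,K) [7 cells changed]:
RRKKK
RWKKK
RWKKK
RWWWW
YYYKK
KKKKK
After op 2 paint(2,3,W):
RRKKK
RWKKK
RWKWK
RWWWW
YYYKK
KKKKK
After op 3 paint(3,0,K):
RRKKK
RWKKK
RWKWK
KWWWW
YYYKK
KKKKK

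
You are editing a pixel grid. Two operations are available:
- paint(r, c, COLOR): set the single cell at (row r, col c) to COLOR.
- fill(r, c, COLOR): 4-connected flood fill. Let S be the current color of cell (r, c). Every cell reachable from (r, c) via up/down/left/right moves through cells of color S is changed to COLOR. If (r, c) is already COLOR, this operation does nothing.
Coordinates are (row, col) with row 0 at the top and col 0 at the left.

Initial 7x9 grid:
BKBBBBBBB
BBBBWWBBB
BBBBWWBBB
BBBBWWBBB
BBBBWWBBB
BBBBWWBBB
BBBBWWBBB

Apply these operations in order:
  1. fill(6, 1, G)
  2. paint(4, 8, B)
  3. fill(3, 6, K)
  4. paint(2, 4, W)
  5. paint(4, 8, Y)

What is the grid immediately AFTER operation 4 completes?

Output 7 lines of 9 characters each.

After op 1 fill(6,1,G) [50 cells changed]:
GKGGGGGGG
GGGGWWGGG
GGGGWWGGG
GGGGWWGGG
GGGGWWGGG
GGGGWWGGG
GGGGWWGGG
After op 2 paint(4,8,B):
GKGGGGGGG
GGGGWWGGG
GGGGWWGGG
GGGGWWGGG
GGGGWWGGB
GGGGWWGGG
GGGGWWGGG
After op 3 fill(3,6,K) [49 cells changed]:
KKKKKKKKK
KKKKWWKKK
KKKKWWKKK
KKKKWWKKK
KKKKWWKKB
KKKKWWKKK
KKKKWWKKK
After op 4 paint(2,4,W):
KKKKKKKKK
KKKKWWKKK
KKKKWWKKK
KKKKWWKKK
KKKKWWKKB
KKKKWWKKK
KKKKWWKKK

Answer: KKKKKKKKK
KKKKWWKKK
KKKKWWKKK
KKKKWWKKK
KKKKWWKKB
KKKKWWKKK
KKKKWWKKK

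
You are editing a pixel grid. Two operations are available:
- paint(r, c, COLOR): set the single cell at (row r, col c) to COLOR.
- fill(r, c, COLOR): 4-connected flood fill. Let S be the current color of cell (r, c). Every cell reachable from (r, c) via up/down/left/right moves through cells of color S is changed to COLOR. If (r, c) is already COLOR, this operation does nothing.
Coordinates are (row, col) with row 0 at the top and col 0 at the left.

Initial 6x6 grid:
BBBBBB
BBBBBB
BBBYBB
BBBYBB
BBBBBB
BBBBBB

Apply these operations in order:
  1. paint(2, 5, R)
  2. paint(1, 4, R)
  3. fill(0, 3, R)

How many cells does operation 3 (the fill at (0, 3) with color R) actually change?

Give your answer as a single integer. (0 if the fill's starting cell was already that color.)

Answer: 32

Derivation:
After op 1 paint(2,5,R):
BBBBBB
BBBBBB
BBBYBR
BBBYBB
BBBBBB
BBBBBB
After op 2 paint(1,4,R):
BBBBBB
BBBBRB
BBBYBR
BBBYBB
BBBBBB
BBBBBB
After op 3 fill(0,3,R) [32 cells changed]:
RRRRRR
RRRRRR
RRRYRR
RRRYRR
RRRRRR
RRRRRR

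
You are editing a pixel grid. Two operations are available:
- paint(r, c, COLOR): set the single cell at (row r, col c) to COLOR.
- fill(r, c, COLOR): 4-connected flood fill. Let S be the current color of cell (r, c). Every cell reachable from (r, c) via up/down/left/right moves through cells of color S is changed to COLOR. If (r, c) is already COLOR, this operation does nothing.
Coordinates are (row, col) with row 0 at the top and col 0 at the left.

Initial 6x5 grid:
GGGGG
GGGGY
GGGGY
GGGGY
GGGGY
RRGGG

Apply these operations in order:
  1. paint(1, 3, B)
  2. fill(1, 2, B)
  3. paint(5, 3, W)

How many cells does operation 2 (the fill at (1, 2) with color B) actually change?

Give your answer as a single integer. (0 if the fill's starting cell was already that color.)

Answer: 23

Derivation:
After op 1 paint(1,3,B):
GGGGG
GGGBY
GGGGY
GGGGY
GGGGY
RRGGG
After op 2 fill(1,2,B) [23 cells changed]:
BBBBB
BBBBY
BBBBY
BBBBY
BBBBY
RRBBB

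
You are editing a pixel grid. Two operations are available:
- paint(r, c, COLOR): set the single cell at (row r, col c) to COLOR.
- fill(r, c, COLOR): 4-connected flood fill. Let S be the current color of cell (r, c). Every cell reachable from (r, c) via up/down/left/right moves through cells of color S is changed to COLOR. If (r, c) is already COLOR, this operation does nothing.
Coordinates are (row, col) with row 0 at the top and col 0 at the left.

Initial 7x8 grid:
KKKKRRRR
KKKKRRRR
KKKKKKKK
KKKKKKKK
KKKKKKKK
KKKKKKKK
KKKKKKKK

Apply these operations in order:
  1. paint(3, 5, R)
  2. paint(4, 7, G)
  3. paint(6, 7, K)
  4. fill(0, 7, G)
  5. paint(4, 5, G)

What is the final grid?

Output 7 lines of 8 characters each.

Answer: KKKKGGGG
KKKKGGGG
KKKKKKKK
KKKKKRKK
KKKKKGKG
KKKKKKKK
KKKKKKKK

Derivation:
After op 1 paint(3,5,R):
KKKKRRRR
KKKKRRRR
KKKKKKKK
KKKKKRKK
KKKKKKKK
KKKKKKKK
KKKKKKKK
After op 2 paint(4,7,G):
KKKKRRRR
KKKKRRRR
KKKKKKKK
KKKKKRKK
KKKKKKKG
KKKKKKKK
KKKKKKKK
After op 3 paint(6,7,K):
KKKKRRRR
KKKKRRRR
KKKKKKKK
KKKKKRKK
KKKKKKKG
KKKKKKKK
KKKKKKKK
After op 4 fill(0,7,G) [8 cells changed]:
KKKKGGGG
KKKKGGGG
KKKKKKKK
KKKKKRKK
KKKKKKKG
KKKKKKKK
KKKKKKKK
After op 5 paint(4,5,G):
KKKKGGGG
KKKKGGGG
KKKKKKKK
KKKKKRKK
KKKKKGKG
KKKKKKKK
KKKKKKKK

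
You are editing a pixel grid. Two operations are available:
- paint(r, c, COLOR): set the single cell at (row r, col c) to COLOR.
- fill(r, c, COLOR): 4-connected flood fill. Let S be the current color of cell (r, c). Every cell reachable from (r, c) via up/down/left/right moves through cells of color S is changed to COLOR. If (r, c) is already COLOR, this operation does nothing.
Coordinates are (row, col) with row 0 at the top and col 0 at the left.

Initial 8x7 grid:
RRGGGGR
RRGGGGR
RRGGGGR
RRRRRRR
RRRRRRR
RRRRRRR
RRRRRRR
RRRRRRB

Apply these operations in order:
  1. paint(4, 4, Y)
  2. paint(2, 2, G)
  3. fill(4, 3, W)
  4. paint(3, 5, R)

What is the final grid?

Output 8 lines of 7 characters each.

Answer: WWGGGGW
WWGGGGW
WWGGGGW
WWWWWRW
WWWWYWW
WWWWWWW
WWWWWWW
WWWWWWB

Derivation:
After op 1 paint(4,4,Y):
RRGGGGR
RRGGGGR
RRGGGGR
RRRRRRR
RRRRYRR
RRRRRRR
RRRRRRR
RRRRRRB
After op 2 paint(2,2,G):
RRGGGGR
RRGGGGR
RRGGGGR
RRRRRRR
RRRRYRR
RRRRRRR
RRRRRRR
RRRRRRB
After op 3 fill(4,3,W) [42 cells changed]:
WWGGGGW
WWGGGGW
WWGGGGW
WWWWWWW
WWWWYWW
WWWWWWW
WWWWWWW
WWWWWWB
After op 4 paint(3,5,R):
WWGGGGW
WWGGGGW
WWGGGGW
WWWWWRW
WWWWYWW
WWWWWWW
WWWWWWW
WWWWWWB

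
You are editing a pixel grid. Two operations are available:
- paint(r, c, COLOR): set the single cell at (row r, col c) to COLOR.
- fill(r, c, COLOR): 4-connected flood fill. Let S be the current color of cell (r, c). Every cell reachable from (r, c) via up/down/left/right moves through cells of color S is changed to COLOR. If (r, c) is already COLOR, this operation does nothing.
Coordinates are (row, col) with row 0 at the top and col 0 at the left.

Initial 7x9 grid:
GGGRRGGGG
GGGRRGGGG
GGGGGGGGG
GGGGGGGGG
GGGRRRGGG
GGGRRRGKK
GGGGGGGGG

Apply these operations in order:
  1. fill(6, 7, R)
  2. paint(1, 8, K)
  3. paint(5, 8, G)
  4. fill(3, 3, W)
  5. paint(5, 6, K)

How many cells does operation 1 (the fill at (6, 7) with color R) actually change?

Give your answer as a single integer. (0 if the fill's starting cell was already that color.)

Answer: 51

Derivation:
After op 1 fill(6,7,R) [51 cells changed]:
RRRRRRRRR
RRRRRRRRR
RRRRRRRRR
RRRRRRRRR
RRRRRRRRR
RRRRRRRKK
RRRRRRRRR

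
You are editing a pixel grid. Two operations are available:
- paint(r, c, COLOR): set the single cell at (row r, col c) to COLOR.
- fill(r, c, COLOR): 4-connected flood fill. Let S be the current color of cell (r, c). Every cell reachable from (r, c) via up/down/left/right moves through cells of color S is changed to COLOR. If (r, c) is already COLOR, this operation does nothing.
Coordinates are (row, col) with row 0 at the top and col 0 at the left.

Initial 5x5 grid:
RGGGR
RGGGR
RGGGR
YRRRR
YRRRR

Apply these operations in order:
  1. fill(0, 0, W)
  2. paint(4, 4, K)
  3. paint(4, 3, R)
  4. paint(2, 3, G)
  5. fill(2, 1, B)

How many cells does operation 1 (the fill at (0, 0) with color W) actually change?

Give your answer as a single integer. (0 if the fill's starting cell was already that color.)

After op 1 fill(0,0,W) [3 cells changed]:
WGGGR
WGGGR
WGGGR
YRRRR
YRRRR

Answer: 3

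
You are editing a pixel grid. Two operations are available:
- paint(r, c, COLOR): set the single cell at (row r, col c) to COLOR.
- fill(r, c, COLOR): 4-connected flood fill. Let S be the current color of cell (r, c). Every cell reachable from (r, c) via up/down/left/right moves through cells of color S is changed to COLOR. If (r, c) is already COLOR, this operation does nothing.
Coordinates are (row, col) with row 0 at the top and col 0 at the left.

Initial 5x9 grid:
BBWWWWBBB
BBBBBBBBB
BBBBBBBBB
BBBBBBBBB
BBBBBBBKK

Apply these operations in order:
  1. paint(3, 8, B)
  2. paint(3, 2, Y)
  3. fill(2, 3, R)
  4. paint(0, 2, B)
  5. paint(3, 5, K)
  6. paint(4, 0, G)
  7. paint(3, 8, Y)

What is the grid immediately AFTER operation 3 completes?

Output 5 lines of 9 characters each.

After op 1 paint(3,8,B):
BBWWWWBBB
BBBBBBBBB
BBBBBBBBB
BBBBBBBBB
BBBBBBBKK
After op 2 paint(3,2,Y):
BBWWWWBBB
BBBBBBBBB
BBBBBBBBB
BBYBBBBBB
BBBBBBBKK
After op 3 fill(2,3,R) [38 cells changed]:
RRWWWWRRR
RRRRRRRRR
RRRRRRRRR
RRYRRRRRR
RRRRRRRKK

Answer: RRWWWWRRR
RRRRRRRRR
RRRRRRRRR
RRYRRRRRR
RRRRRRRKK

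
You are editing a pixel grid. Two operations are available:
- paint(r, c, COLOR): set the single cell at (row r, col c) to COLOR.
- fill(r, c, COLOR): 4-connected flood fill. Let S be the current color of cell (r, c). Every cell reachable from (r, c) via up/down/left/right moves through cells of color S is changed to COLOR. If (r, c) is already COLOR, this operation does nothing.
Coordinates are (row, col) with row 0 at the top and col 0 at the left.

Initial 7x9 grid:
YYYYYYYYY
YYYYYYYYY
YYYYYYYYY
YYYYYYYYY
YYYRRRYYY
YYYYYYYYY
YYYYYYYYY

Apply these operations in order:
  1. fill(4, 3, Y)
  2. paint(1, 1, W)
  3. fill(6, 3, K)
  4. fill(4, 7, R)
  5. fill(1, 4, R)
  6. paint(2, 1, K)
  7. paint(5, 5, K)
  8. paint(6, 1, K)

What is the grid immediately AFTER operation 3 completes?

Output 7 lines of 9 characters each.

Answer: KKKKKKKKK
KWKKKKKKK
KKKKKKKKK
KKKKKKKKK
KKKKKKKKK
KKKKKKKKK
KKKKKKKKK

Derivation:
After op 1 fill(4,3,Y) [3 cells changed]:
YYYYYYYYY
YYYYYYYYY
YYYYYYYYY
YYYYYYYYY
YYYYYYYYY
YYYYYYYYY
YYYYYYYYY
After op 2 paint(1,1,W):
YYYYYYYYY
YWYYYYYYY
YYYYYYYYY
YYYYYYYYY
YYYYYYYYY
YYYYYYYYY
YYYYYYYYY
After op 3 fill(6,3,K) [62 cells changed]:
KKKKKKKKK
KWKKKKKKK
KKKKKKKKK
KKKKKKKKK
KKKKKKKKK
KKKKKKKKK
KKKKKKKKK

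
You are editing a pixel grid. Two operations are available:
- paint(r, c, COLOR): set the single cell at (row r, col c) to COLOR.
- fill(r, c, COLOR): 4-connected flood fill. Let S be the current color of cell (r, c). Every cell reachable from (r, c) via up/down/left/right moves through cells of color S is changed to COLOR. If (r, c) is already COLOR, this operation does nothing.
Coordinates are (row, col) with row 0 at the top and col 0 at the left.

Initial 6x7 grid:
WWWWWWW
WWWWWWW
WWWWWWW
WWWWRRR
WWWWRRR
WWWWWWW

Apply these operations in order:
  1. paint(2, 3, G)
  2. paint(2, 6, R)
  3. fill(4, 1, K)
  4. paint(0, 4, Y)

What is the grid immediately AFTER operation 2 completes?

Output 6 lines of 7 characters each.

After op 1 paint(2,3,G):
WWWWWWW
WWWWWWW
WWWGWWW
WWWWRRR
WWWWRRR
WWWWWWW
After op 2 paint(2,6,R):
WWWWWWW
WWWWWWW
WWWGWWR
WWWWRRR
WWWWRRR
WWWWWWW

Answer: WWWWWWW
WWWWWWW
WWWGWWR
WWWWRRR
WWWWRRR
WWWWWWW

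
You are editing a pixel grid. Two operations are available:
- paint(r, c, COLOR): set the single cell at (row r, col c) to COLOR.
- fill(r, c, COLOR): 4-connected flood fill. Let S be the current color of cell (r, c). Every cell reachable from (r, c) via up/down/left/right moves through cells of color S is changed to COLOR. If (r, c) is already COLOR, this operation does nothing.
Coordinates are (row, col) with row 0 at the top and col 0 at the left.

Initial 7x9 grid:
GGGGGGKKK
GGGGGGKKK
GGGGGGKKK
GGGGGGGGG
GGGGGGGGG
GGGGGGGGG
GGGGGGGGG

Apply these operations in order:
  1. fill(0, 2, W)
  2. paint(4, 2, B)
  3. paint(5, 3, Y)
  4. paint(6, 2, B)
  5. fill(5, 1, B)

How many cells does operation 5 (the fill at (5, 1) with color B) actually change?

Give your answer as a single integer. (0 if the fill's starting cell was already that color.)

Answer: 51

Derivation:
After op 1 fill(0,2,W) [54 cells changed]:
WWWWWWKKK
WWWWWWKKK
WWWWWWKKK
WWWWWWWWW
WWWWWWWWW
WWWWWWWWW
WWWWWWWWW
After op 2 paint(4,2,B):
WWWWWWKKK
WWWWWWKKK
WWWWWWKKK
WWWWWWWWW
WWBWWWWWW
WWWWWWWWW
WWWWWWWWW
After op 3 paint(5,3,Y):
WWWWWWKKK
WWWWWWKKK
WWWWWWKKK
WWWWWWWWW
WWBWWWWWW
WWWYWWWWW
WWWWWWWWW
After op 4 paint(6,2,B):
WWWWWWKKK
WWWWWWKKK
WWWWWWKKK
WWWWWWWWW
WWBWWWWWW
WWWYWWWWW
WWBWWWWWW
After op 5 fill(5,1,B) [51 cells changed]:
BBBBBBKKK
BBBBBBKKK
BBBBBBKKK
BBBBBBBBB
BBBBBBBBB
BBBYBBBBB
BBBBBBBBB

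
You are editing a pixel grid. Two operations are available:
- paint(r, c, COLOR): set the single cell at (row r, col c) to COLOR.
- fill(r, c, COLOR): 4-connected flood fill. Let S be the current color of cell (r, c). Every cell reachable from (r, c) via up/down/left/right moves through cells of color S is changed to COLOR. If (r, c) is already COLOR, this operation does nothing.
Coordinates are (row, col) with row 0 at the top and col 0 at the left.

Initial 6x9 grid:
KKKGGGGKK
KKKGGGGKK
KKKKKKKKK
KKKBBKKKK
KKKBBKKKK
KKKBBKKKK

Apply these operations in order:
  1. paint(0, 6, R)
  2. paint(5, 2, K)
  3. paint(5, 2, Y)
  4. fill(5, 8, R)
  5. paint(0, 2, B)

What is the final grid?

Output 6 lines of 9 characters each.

After op 1 paint(0,6,R):
KKKGGGRKK
KKKGGGGKK
KKKKKKKKK
KKKBBKKKK
KKKBBKKKK
KKKBBKKKK
After op 2 paint(5,2,K):
KKKGGGRKK
KKKGGGGKK
KKKKKKKKK
KKKBBKKKK
KKKBBKKKK
KKKBBKKKK
After op 3 paint(5,2,Y):
KKKGGGRKK
KKKGGGGKK
KKKKKKKKK
KKKBBKKKK
KKKBBKKKK
KKYBBKKKK
After op 4 fill(5,8,R) [39 cells changed]:
RRRGGGRRR
RRRGGGGRR
RRRRRRRRR
RRRBBRRRR
RRRBBRRRR
RRYBBRRRR
After op 5 paint(0,2,B):
RRBGGGRRR
RRRGGGGRR
RRRRRRRRR
RRRBBRRRR
RRRBBRRRR
RRYBBRRRR

Answer: RRBGGGRRR
RRRGGGGRR
RRRRRRRRR
RRRBBRRRR
RRRBBRRRR
RRYBBRRRR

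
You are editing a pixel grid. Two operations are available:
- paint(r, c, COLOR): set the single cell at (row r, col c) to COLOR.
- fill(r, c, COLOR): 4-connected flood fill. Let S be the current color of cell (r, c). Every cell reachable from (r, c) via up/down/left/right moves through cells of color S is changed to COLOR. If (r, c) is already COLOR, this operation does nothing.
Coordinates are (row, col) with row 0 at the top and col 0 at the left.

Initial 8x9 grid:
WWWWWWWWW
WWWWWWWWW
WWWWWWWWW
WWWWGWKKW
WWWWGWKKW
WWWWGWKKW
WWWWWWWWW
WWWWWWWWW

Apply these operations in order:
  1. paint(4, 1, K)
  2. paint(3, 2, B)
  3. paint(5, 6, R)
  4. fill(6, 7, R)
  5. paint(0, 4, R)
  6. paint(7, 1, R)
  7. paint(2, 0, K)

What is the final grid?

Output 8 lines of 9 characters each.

After op 1 paint(4,1,K):
WWWWWWWWW
WWWWWWWWW
WWWWWWWWW
WWWWGWKKW
WKWWGWKKW
WWWWGWKKW
WWWWWWWWW
WWWWWWWWW
After op 2 paint(3,2,B):
WWWWWWWWW
WWWWWWWWW
WWWWWWWWW
WWBWGWKKW
WKWWGWKKW
WWWWGWKKW
WWWWWWWWW
WWWWWWWWW
After op 3 paint(5,6,R):
WWWWWWWWW
WWWWWWWWW
WWWWWWWWW
WWBWGWKKW
WKWWGWKKW
WWWWGWRKW
WWWWWWWWW
WWWWWWWWW
After op 4 fill(6,7,R) [61 cells changed]:
RRRRRRRRR
RRRRRRRRR
RRRRRRRRR
RRBRGRKKR
RKRRGRKKR
RRRRGRRKR
RRRRRRRRR
RRRRRRRRR
After op 5 paint(0,4,R):
RRRRRRRRR
RRRRRRRRR
RRRRRRRRR
RRBRGRKKR
RKRRGRKKR
RRRRGRRKR
RRRRRRRRR
RRRRRRRRR
After op 6 paint(7,1,R):
RRRRRRRRR
RRRRRRRRR
RRRRRRRRR
RRBRGRKKR
RKRRGRKKR
RRRRGRRKR
RRRRRRRRR
RRRRRRRRR
After op 7 paint(2,0,K):
RRRRRRRRR
RRRRRRRRR
KRRRRRRRR
RRBRGRKKR
RKRRGRKKR
RRRRGRRKR
RRRRRRRRR
RRRRRRRRR

Answer: RRRRRRRRR
RRRRRRRRR
KRRRRRRRR
RRBRGRKKR
RKRRGRKKR
RRRRGRRKR
RRRRRRRRR
RRRRRRRRR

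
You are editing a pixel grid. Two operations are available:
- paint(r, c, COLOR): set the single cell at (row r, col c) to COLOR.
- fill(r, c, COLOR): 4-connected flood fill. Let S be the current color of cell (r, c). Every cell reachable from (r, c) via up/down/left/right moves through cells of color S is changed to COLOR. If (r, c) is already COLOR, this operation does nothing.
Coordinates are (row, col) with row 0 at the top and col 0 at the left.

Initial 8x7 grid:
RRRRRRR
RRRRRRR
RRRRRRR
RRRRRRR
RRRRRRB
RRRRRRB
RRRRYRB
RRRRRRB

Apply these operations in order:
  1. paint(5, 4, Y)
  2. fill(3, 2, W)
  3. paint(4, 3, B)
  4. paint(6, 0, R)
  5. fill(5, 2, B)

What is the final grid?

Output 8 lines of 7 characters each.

Answer: BBBBBBB
BBBBBBB
BBBBBBB
BBBBBBB
BBBBBBB
BBBBYBB
RBBBYBB
BBBBBBB

Derivation:
After op 1 paint(5,4,Y):
RRRRRRR
RRRRRRR
RRRRRRR
RRRRRRR
RRRRRRB
RRRRYRB
RRRRYRB
RRRRRRB
After op 2 fill(3,2,W) [50 cells changed]:
WWWWWWW
WWWWWWW
WWWWWWW
WWWWWWW
WWWWWWB
WWWWYWB
WWWWYWB
WWWWWWB
After op 3 paint(4,3,B):
WWWWWWW
WWWWWWW
WWWWWWW
WWWWWWW
WWWBWWB
WWWWYWB
WWWWYWB
WWWWWWB
After op 4 paint(6,0,R):
WWWWWWW
WWWWWWW
WWWWWWW
WWWWWWW
WWWBWWB
WWWWYWB
RWWWYWB
WWWWWWB
After op 5 fill(5,2,B) [48 cells changed]:
BBBBBBB
BBBBBBB
BBBBBBB
BBBBBBB
BBBBBBB
BBBBYBB
RBBBYBB
BBBBBBB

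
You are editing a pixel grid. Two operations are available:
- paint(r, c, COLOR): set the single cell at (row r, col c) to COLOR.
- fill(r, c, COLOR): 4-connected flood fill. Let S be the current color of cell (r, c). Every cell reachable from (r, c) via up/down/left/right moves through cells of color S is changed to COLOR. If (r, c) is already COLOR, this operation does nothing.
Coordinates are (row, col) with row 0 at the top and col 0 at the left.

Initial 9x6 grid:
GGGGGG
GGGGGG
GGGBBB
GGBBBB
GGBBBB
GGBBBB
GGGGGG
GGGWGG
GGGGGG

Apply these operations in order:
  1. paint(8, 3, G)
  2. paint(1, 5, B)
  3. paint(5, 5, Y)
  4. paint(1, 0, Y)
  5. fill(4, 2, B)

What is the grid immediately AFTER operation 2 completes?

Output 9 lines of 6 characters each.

After op 1 paint(8,3,G):
GGGGGG
GGGGGG
GGGBBB
GGBBBB
GGBBBB
GGBBBB
GGGGGG
GGGWGG
GGGGGG
After op 2 paint(1,5,B):
GGGGGG
GGGGGB
GGGBBB
GGBBBB
GGBBBB
GGBBBB
GGGGGG
GGGWGG
GGGGGG

Answer: GGGGGG
GGGGGB
GGGBBB
GGBBBB
GGBBBB
GGBBBB
GGGGGG
GGGWGG
GGGGGG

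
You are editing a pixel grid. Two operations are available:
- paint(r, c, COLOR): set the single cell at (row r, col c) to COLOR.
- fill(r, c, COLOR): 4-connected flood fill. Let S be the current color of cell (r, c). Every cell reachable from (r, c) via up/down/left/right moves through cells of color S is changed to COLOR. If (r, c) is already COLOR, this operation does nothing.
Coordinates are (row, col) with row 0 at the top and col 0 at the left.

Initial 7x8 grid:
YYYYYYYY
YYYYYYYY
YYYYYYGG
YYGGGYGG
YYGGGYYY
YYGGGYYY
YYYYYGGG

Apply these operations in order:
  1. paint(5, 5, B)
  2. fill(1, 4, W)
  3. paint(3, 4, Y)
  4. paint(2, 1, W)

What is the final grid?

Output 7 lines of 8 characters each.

Answer: WWWWWWWW
WWWWWWWW
WWWWWWGG
WWGGYWGG
WWGGGWWW
WWGGGBWW
WWWWWGGG

Derivation:
After op 1 paint(5,5,B):
YYYYYYYY
YYYYYYYY
YYYYYYGG
YYGGGYGG
YYGGGYYY
YYGGGBYY
YYYYYGGG
After op 2 fill(1,4,W) [39 cells changed]:
WWWWWWWW
WWWWWWWW
WWWWWWGG
WWGGGWGG
WWGGGWWW
WWGGGBWW
WWWWWGGG
After op 3 paint(3,4,Y):
WWWWWWWW
WWWWWWWW
WWWWWWGG
WWGGYWGG
WWGGGWWW
WWGGGBWW
WWWWWGGG
After op 4 paint(2,1,W):
WWWWWWWW
WWWWWWWW
WWWWWWGG
WWGGYWGG
WWGGGWWW
WWGGGBWW
WWWWWGGG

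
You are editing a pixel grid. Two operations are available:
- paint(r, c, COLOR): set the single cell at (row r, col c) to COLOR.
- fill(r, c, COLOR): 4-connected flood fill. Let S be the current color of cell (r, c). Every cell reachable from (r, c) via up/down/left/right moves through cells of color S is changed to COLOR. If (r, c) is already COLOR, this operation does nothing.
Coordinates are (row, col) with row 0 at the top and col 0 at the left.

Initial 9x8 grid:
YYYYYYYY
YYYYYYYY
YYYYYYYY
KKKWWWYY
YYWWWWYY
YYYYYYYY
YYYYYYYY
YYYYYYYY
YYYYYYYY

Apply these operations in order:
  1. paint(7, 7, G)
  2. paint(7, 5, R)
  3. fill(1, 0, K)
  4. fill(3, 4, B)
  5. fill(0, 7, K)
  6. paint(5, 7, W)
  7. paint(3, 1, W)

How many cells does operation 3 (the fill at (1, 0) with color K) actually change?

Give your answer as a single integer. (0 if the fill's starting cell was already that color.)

After op 1 paint(7,7,G):
YYYYYYYY
YYYYYYYY
YYYYYYYY
KKKWWWYY
YYWWWWYY
YYYYYYYY
YYYYYYYY
YYYYYYYG
YYYYYYYY
After op 2 paint(7,5,R):
YYYYYYYY
YYYYYYYY
YYYYYYYY
KKKWWWYY
YYWWWWYY
YYYYYYYY
YYYYYYYY
YYYYYRYG
YYYYYYYY
After op 3 fill(1,0,K) [60 cells changed]:
KKKKKKKK
KKKKKKKK
KKKKKKKK
KKKWWWKK
KKWWWWKK
KKKKKKKK
KKKKKKKK
KKKKKRKG
KKKKKKKK

Answer: 60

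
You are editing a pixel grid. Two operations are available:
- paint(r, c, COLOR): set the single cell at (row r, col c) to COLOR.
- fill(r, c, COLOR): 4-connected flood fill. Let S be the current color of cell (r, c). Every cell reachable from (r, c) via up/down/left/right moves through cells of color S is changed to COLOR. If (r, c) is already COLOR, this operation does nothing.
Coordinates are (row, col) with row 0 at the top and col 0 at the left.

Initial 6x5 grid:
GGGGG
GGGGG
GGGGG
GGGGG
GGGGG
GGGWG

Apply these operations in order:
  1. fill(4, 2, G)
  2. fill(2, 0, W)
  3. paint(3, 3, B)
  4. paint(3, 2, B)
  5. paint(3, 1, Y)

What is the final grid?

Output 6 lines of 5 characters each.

After op 1 fill(4,2,G) [0 cells changed]:
GGGGG
GGGGG
GGGGG
GGGGG
GGGGG
GGGWG
After op 2 fill(2,0,W) [29 cells changed]:
WWWWW
WWWWW
WWWWW
WWWWW
WWWWW
WWWWW
After op 3 paint(3,3,B):
WWWWW
WWWWW
WWWWW
WWWBW
WWWWW
WWWWW
After op 4 paint(3,2,B):
WWWWW
WWWWW
WWWWW
WWBBW
WWWWW
WWWWW
After op 5 paint(3,1,Y):
WWWWW
WWWWW
WWWWW
WYBBW
WWWWW
WWWWW

Answer: WWWWW
WWWWW
WWWWW
WYBBW
WWWWW
WWWWW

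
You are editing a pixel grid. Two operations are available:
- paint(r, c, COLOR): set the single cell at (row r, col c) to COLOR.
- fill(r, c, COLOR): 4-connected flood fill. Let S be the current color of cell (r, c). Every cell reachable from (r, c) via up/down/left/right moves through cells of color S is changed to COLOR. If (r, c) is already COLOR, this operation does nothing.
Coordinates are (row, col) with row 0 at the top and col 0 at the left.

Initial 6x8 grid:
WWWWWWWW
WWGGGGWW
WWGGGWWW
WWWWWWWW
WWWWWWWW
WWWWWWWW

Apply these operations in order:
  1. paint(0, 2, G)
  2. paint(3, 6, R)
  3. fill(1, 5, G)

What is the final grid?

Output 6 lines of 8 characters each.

After op 1 paint(0,2,G):
WWGWWWWW
WWGGGGWW
WWGGGWWW
WWWWWWWW
WWWWWWWW
WWWWWWWW
After op 2 paint(3,6,R):
WWGWWWWW
WWGGGGWW
WWGGGWWW
WWWWWWRW
WWWWWWWW
WWWWWWWW
After op 3 fill(1,5,G) [0 cells changed]:
WWGWWWWW
WWGGGGWW
WWGGGWWW
WWWWWWRW
WWWWWWWW
WWWWWWWW

Answer: WWGWWWWW
WWGGGGWW
WWGGGWWW
WWWWWWRW
WWWWWWWW
WWWWWWWW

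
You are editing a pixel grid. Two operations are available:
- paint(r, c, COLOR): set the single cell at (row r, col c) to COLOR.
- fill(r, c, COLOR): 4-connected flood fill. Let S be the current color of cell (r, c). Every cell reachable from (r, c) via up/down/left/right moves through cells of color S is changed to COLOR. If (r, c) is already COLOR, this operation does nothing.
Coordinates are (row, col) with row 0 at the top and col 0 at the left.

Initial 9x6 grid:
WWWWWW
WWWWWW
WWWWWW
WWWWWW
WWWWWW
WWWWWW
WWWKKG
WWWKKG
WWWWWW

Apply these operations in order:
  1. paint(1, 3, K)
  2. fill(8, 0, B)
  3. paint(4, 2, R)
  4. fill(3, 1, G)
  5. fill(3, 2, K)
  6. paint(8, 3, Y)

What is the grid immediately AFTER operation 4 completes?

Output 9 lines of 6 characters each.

Answer: GGGGGG
GGGKGG
GGGGGG
GGGGGG
GGRGGG
GGGGGG
GGGKKG
GGGKKG
GGGGGG

Derivation:
After op 1 paint(1,3,K):
WWWWWW
WWWKWW
WWWWWW
WWWWWW
WWWWWW
WWWWWW
WWWKKG
WWWKKG
WWWWWW
After op 2 fill(8,0,B) [47 cells changed]:
BBBBBB
BBBKBB
BBBBBB
BBBBBB
BBBBBB
BBBBBB
BBBKKG
BBBKKG
BBBBBB
After op 3 paint(4,2,R):
BBBBBB
BBBKBB
BBBBBB
BBBBBB
BBRBBB
BBBBBB
BBBKKG
BBBKKG
BBBBBB
After op 4 fill(3,1,G) [46 cells changed]:
GGGGGG
GGGKGG
GGGGGG
GGGGGG
GGRGGG
GGGGGG
GGGKKG
GGGKKG
GGGGGG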